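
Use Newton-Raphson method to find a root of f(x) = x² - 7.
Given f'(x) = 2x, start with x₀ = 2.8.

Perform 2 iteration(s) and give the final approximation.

f(x) = x² - 7
f'(x) = 2x
x₀ = 2.8

Newton-Raphson formula: x_{n+1} = x_n - f(x_n)/f'(x_n)

Iteration 1:
  f(2.800000) = 0.840000
  f'(2.800000) = 5.600000
  x_1 = 2.800000 - 0.840000/5.600000 = 2.650000
Iteration 2:
  f(2.650000) = 0.022500
  f'(2.650000) = 5.300000
  x_2 = 2.650000 - 0.022500/5.300000 = 2.645755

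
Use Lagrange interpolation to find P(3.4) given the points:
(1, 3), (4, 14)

Lagrange interpolation formula:
P(x) = Σ yᵢ × Lᵢ(x)
where Lᵢ(x) = Π_{j≠i} (x - xⱼ)/(xᵢ - xⱼ)

L_0(3.4) = (3.4 - 4)/(1 - 4) = 0.200000
L_1(3.4) = (3.4 - 1)/(4 - 1) = 0.800000

P(3.4) = 3×L_0(3.4) + 14×L_1(3.4)
P(3.4) = 11.800000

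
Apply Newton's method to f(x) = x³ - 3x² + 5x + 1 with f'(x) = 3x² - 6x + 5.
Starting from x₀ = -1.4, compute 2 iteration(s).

f(x) = x³ - 3x² + 5x + 1
f'(x) = 3x² - 6x + 5
x₀ = -1.4

Newton-Raphson formula: x_{n+1} = x_n - f(x_n)/f'(x_n)

Iteration 1:
  f(-1.400000) = -14.624000
  f'(-1.400000) = 19.280000
  x_1 = -1.400000 - (-14.624000)/19.280000 = -0.641494
Iteration 2:
  f(-0.641494) = -3.705996
  f'(-0.641494) = 10.083505
  x_2 = -0.641494 - (-3.705996)/10.083505 = -0.273963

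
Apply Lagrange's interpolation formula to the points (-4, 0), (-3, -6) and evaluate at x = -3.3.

Lagrange interpolation formula:
P(x) = Σ yᵢ × Lᵢ(x)
where Lᵢ(x) = Π_{j≠i} (x - xⱼ)/(xᵢ - xⱼ)

L_0(-3.3) = (-3.3 - (-3))/(-4 - (-3)) = 0.300000
L_1(-3.3) = (-3.3 - (-4))/(-3 - (-4)) = 0.700000

P(-3.3) = 0×L_0(-3.3) + (-6)×L_1(-3.3)
P(-3.3) = -4.200000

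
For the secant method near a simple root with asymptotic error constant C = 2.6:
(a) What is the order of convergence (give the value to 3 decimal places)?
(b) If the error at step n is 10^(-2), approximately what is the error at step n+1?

(a) Secant method has superlinear convergence with order φ = (1+√5)/2 ≈ 1.618.
    This means |e_{n+1}| ≈ C|e_n|^1.618.

(b) With |e_n| = 10^(-2) and C = 2.6:
    |e_{n+1}| ≈ 2.6 × (10^(-2))^1.618 = 2.6 × 10^(-3.24)

(a) ≈ 1.618 (golden ratio); (b) |e_{n+1}| ≈ 1.510e-03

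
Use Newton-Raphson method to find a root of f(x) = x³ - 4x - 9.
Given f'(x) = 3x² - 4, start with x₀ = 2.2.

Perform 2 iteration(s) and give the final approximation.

f(x) = x³ - 4x - 9
f'(x) = 3x² - 4
x₀ = 2.2

Newton-Raphson formula: x_{n+1} = x_n - f(x_n)/f'(x_n)

Iteration 1:
  f(2.200000) = -7.152000
  f'(2.200000) = 10.520000
  x_1 = 2.200000 - (-7.152000)/10.520000 = 2.879848
Iteration 2:
  f(2.879848) = 3.364696
  f'(2.879848) = 20.880572
  x_2 = 2.879848 - 3.364696/20.880572 = 2.718708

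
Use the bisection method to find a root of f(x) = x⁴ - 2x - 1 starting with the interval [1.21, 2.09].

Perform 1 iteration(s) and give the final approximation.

f(x) = x⁴ - 2x - 1
Initial interval: [1.21, 2.09]

Iteration 1:
  c_1 = (1.210000 + 2.090000)/2 = 1.650000
  f(c_1) = f(1.650000) = 3.112006
  f(a) × f(c) < 0, new interval: [1.210000, 1.650000]

After 1 iteration(s), the approximation is c_1 = 1.650000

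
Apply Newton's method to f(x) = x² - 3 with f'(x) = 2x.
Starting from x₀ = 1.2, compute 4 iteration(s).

f(x) = x² - 3
f'(x) = 2x
x₀ = 1.2

Newton-Raphson formula: x_{n+1} = x_n - f(x_n)/f'(x_n)

Iteration 1:
  f(1.200000) = -1.560000
  f'(1.200000) = 2.400000
  x_1 = 1.200000 - (-1.560000)/2.400000 = 1.850000
Iteration 2:
  f(1.850000) = 0.422500
  f'(1.850000) = 3.700000
  x_2 = 1.850000 - 0.422500/3.700000 = 1.735811
Iteration 3:
  f(1.735811) = 0.013039
  f'(1.735811) = 3.471622
  x_3 = 1.735811 - 0.013039/3.471622 = 1.732055
Iteration 4:
  f(1.732055) = 0.000014
  f'(1.732055) = 3.464110
  x_4 = 1.732055 - 0.000014/3.464110 = 1.732051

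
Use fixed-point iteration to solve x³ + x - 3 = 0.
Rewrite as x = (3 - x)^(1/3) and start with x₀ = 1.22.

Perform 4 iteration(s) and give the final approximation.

Equation: x³ + x - 3 = 0
Fixed-point form: x = (3 - x)^(1/3)
x₀ = 1.22

x_1 = g(1.220000) = 1.211918
x_2 = g(1.211918) = 1.213750
x_3 = g(1.213750) = 1.213335
x_4 = g(1.213335) = 1.213429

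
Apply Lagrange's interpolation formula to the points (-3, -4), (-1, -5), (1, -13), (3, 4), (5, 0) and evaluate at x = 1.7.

Lagrange interpolation formula:
P(x) = Σ yᵢ × Lᵢ(x)
where Lᵢ(x) = Π_{j≠i} (x - xⱼ)/(xᵢ - xⱼ)

L_0(1.7) = (1.7 - (-1))/(-3 - (-1)) × (1.7 - 1)/(-3 - 1) × (1.7 - 3)/(-3 - 3) × (1.7 - 5)/(-3 - 5) = 0.021115
L_1(1.7) = (1.7 - (-3))/(-1 - (-3)) × (1.7 - 1)/(-1 - 1) × (1.7 - 3)/(-1 - 3) × (1.7 - 5)/(-1 - 5) = -0.147022
L_2(1.7) = (1.7 - (-3))/(1 - (-3)) × (1.7 - (-1))/(1 - (-1)) × (1.7 - 3)/(1 - 3) × (1.7 - 5)/(1 - 5) = 0.850627
L_3(1.7) = (1.7 - (-3))/(3 - (-3)) × (1.7 - (-1))/(3 - (-1)) × (1.7 - 1)/(3 - 1) × (1.7 - 5)/(3 - 5) = 0.305353
L_4(1.7) = (1.7 - (-3))/(5 - (-3)) × (1.7 - (-1))/(5 - (-1)) × (1.7 - 1)/(5 - 1) × (1.7 - 3)/(5 - 3) = -0.030073

P(1.7) = (-4)×L_0(1.7) + (-5)×L_1(1.7) + (-13)×L_2(1.7) + 4×L_3(1.7) + 0×L_4(1.7)
P(1.7) = -9.186083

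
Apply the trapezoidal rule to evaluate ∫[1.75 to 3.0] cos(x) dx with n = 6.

f(x) = cos(x)
a = 1.75, b = 3.0, n = 6
h = (b - a)/n = 0.208333

Trapezoidal rule: (h/2)[f(x₀) + 2f(x₁) + 2f(x₂) + ... + f(xₙ)]

x_0 = 1.7500, f(x_0) = -0.178246, coefficient = 1
x_1 = 1.9583, f(x_1) = -0.377909, coefficient = 2
x_2 = 2.1667, f(x_2) = -0.561229, coefficient = 2
x_3 = 2.3750, f(x_3) = -0.720278, coefficient = 2
x_4 = 2.5833, f(x_4) = -0.848178, coefficient = 2
x_5 = 2.7917, f(x_5) = -0.939398, coefficient = 2
x_6 = 3.0000, f(x_6) = -0.989992, coefficient = 1

I ≈ (0.208333/2) × -8.062226 = -0.839815
Exact value: -0.842866
Error: 0.003051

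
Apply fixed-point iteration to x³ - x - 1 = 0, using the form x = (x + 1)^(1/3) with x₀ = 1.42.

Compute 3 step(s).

Equation: x³ - x - 1 = 0
Fixed-point form: x = (x + 1)^(1/3)
x₀ = 1.42

x_1 = g(1.420000) = 1.342575
x_2 = g(1.342575) = 1.328101
x_3 = g(1.328101) = 1.325360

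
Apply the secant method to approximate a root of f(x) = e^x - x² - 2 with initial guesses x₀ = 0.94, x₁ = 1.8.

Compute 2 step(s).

f(x) = e^x - x² - 2
x₀ = 0.94, x₁ = 1.8

Secant formula: x_{n+1} = x_n - f(x_n)(x_n - x_{n-1})/(f(x_n) - f(x_{n-1}))

Iteration 1:
  f(0.940000) = -0.323619
  f(1.800000) = 0.809647
  x_2 = 1.800000 - 0.809647×(1.800000 - 0.940000)/(0.809647 - (-0.323619))
       = 1.185584
Iteration 2:
  f(1.800000) = 0.809647
  f(1.185584) = -0.133012
  x_3 = 1.185584 - (-0.133012)×(1.185584 - 1.800000)/(-0.133012 - 0.809647)
       = 1.272280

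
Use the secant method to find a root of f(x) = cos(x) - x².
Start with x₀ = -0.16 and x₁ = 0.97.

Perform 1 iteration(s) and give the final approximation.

f(x) = cos(x) - x²
x₀ = -0.16, x₁ = 0.97

Secant formula: x_{n+1} = x_n - f(x_n)(x_n - x_{n-1})/(f(x_n) - f(x_{n-1}))

Iteration 1:
  f(-0.160000) = 0.961627
  f(0.970000) = -0.375600
  x_2 = 0.970000 - (-0.375600)×(0.970000 - (-0.160000))/(-0.375600 - 0.961627)
       = 0.652606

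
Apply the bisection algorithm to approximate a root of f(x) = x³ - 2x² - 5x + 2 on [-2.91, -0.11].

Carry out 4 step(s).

f(x) = x³ - 2x² - 5x + 2
Initial interval: [-2.91, -0.11]

Iteration 1:
  c_1 = (-2.910000 + (-0.110000))/2 = -1.510000
  f(c_1) = f(-1.510000) = 1.546849
  f(a) × f(c) < 0, new interval: [-2.910000, -1.510000]
Iteration 2:
  c_2 = (-2.910000 + (-1.510000))/2 = -2.210000
  f(c_2) = f(-2.210000) = -7.512061
  f(a) × f(c) ≥ 0, new interval: [-2.210000, -1.510000]
Iteration 3:
  c_3 = (-2.210000 + (-1.510000))/2 = -1.860000
  f(c_3) = f(-1.860000) = -2.054056
  f(a) × f(c) ≥ 0, new interval: [-1.860000, -1.510000]
Iteration 4:
  c_4 = (-1.860000 + (-1.510000))/2 = -1.685000
  f(c_4) = f(-1.685000) = -0.037544
  f(a) × f(c) ≥ 0, new interval: [-1.685000, -1.510000]

After 4 iteration(s), the approximation is c_4 = -1.685000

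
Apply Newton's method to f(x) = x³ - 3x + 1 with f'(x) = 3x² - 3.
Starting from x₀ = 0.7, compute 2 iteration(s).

f(x) = x³ - 3x + 1
f'(x) = 3x² - 3
x₀ = 0.7

Newton-Raphson formula: x_{n+1} = x_n - f(x_n)/f'(x_n)

Iteration 1:
  f(0.700000) = -0.757000
  f'(0.700000) = -1.530000
  x_1 = 0.700000 - (-0.757000)/(-1.530000) = 0.205229
Iteration 2:
  f(0.205229) = 0.392958
  f'(0.205229) = -2.873643
  x_2 = 0.205229 - 0.392958/(-2.873643) = 0.341974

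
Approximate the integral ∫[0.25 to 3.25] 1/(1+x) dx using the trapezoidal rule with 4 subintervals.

f(x) = 1/(1+x)
a = 0.25, b = 3.25, n = 4
h = (b - a)/n = 0.750000

Trapezoidal rule: (h/2)[f(x₀) + 2f(x₁) + 2f(x₂) + ... + f(xₙ)]

x_0 = 0.2500, f(x_0) = 0.800000, coefficient = 1
x_1 = 1.0000, f(x_1) = 0.500000, coefficient = 2
x_2 = 1.7500, f(x_2) = 0.363636, coefficient = 2
x_3 = 2.5000, f(x_3) = 0.285714, coefficient = 2
x_4 = 3.2500, f(x_4) = 0.235294, coefficient = 1

I ≈ (0.750000/2) × 3.333995 = 1.250248
Exact value: 1.223775
Error: 0.026473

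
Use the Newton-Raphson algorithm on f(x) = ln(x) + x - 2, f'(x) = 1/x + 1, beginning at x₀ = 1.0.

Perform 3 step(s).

f(x) = ln(x) + x - 2
f'(x) = 1/x + 1
x₀ = 1.0

Newton-Raphson formula: x_{n+1} = x_n - f(x_n)/f'(x_n)

Iteration 1:
  f(1.000000) = -1.000000
  f'(1.000000) = 2.000000
  x_1 = 1.000000 - (-1.000000)/2.000000 = 1.500000
Iteration 2:
  f(1.500000) = -0.094535
  f'(1.500000) = 1.666667
  x_2 = 1.500000 - (-0.094535)/1.666667 = 1.556721
Iteration 3:
  f(1.556721) = -0.000697
  f'(1.556721) = 1.642376
  x_3 = 1.556721 - (-0.000697)/1.642376 = 1.557146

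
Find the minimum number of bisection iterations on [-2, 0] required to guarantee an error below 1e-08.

We need (b-a)/2^n ≤ 1e-08
(0 - (-2))/2^n ≤ 1e-08
2/2^n ≤ 1e-08
2^n ≥ 200000000
n ≥ log₂(200000000) = 27.58
n ≥ 28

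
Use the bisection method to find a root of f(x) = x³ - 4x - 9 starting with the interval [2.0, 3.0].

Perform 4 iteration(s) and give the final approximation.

f(x) = x³ - 4x - 9
Initial interval: [2.0, 3.0]

Iteration 1:
  c_1 = (2.000000 + 3.000000)/2 = 2.500000
  f(c_1) = f(2.500000) = -3.375000
  f(a) × f(c) ≥ 0, new interval: [2.500000, 3.000000]
Iteration 2:
  c_2 = (2.500000 + 3.000000)/2 = 2.750000
  f(c_2) = f(2.750000) = 0.796875
  f(a) × f(c) < 0, new interval: [2.500000, 2.750000]
Iteration 3:
  c_3 = (2.500000 + 2.750000)/2 = 2.625000
  f(c_3) = f(2.625000) = -1.412109
  f(a) × f(c) ≥ 0, new interval: [2.625000, 2.750000]
Iteration 4:
  c_4 = (2.625000 + 2.750000)/2 = 2.687500
  f(c_4) = f(2.687500) = -0.339111
  f(a) × f(c) ≥ 0, new interval: [2.687500, 2.750000]

After 4 iteration(s), the approximation is c_4 = 2.687500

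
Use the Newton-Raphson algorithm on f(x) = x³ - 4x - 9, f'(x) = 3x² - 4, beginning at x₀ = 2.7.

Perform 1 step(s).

f(x) = x³ - 4x - 9
f'(x) = 3x² - 4
x₀ = 2.7

Newton-Raphson formula: x_{n+1} = x_n - f(x_n)/f'(x_n)

Iteration 1:
  f(2.700000) = -0.117000
  f'(2.700000) = 17.870000
  x_1 = 2.700000 - (-0.117000)/17.870000 = 2.706547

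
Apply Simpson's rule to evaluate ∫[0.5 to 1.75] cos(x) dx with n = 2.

f(x) = cos(x)
a = 0.5, b = 1.75, n = 2
h = (b - a)/n = 0.625000

Simpson's rule: (h/3)[f(x₀) + 4f(x₁) + 2f(x₂) + ... + f(xₙ)]

x_0 = 0.5000, f(x_0) = 0.877583, coefficient = 1
x_1 = 1.1250, f(x_1) = 0.431177, coefficient = 4
x_2 = 1.7500, f(x_2) = -0.178246, coefficient = 1

I ≈ (0.625000/3) × 2.424043 = 0.505009
Exact value: 0.504560
Error: 0.000448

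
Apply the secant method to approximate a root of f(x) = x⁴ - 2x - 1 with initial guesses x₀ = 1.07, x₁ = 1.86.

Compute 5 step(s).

f(x) = x⁴ - 2x - 1
x₀ = 1.07, x₁ = 1.86

Secant formula: x_{n+1} = x_n - f(x_n)(x_n - x_{n-1})/(f(x_n) - f(x_{n-1}))

Iteration 1:
  f(1.070000) = -1.829204
  f(1.860000) = 7.248832
  x_2 = 1.860000 - 7.248832×(1.860000 - 1.070000)/(7.248832 - (-1.829204))
       = 1.229183
Iteration 2:
  f(1.860000) = 7.248832
  f(1.229183) = -1.175574
  x_3 = 1.229183 - (-1.175574)×(1.229183 - 1.860000)/(-1.175574 - 7.248832)
       = 1.317210
Iteration 3:
  f(1.229183) = -1.175574
  f(1.317210) = -0.624050
  x_4 = 1.317210 - (-0.624050)×(1.317210 - 1.229183)/(-0.624050 - (-1.175574))
       = 1.416812
Iteration 4:
  f(1.317210) = -0.624050
  f(1.416812) = 0.195856
  x_5 = 1.416812 - 0.195856×(1.416812 - 1.317210)/(0.195856 - (-0.624050))
       = 1.393019
Iteration 5:
  f(1.416812) = 0.195856
  f(1.393019) = -0.020486
  x_6 = 1.393019 - (-0.020486)×(1.393019 - 1.416812)/(-0.020486 - 0.195856)
       = 1.395272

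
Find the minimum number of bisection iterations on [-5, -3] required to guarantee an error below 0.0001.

We need (b-a)/2^n ≤ 0.0001
(-3 - (-5))/2^n ≤ 0.0001
2/2^n ≤ 0.0001
2^n ≥ 20000
n ≥ log₂(20000) = 14.29
n ≥ 15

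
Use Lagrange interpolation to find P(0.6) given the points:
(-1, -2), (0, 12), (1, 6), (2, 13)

Lagrange interpolation formula:
P(x) = Σ yᵢ × Lᵢ(x)
where Lᵢ(x) = Π_{j≠i} (x - xⱼ)/(xᵢ - xⱼ)

L_0(0.6) = (0.6 - 0)/(-1 - 0) × (0.6 - 1)/(-1 - 1) × (0.6 - 2)/(-1 - 2) = -0.056000
L_1(0.6) = (0.6 - (-1))/(0 - (-1)) × (0.6 - 1)/(0 - 1) × (0.6 - 2)/(0 - 2) = 0.448000
L_2(0.6) = (0.6 - (-1))/(1 - (-1)) × (0.6 - 0)/(1 - 0) × (0.6 - 2)/(1 - 2) = 0.672000
L_3(0.6) = (0.6 - (-1))/(2 - (-1)) × (0.6 - 0)/(2 - 0) × (0.6 - 1)/(2 - 1) = -0.064000

P(0.6) = (-2)×L_0(0.6) + 12×L_1(0.6) + 6×L_2(0.6) + 13×L_3(0.6)
P(0.6) = 8.688000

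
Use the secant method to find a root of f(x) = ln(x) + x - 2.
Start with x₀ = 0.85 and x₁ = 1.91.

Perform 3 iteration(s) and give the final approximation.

f(x) = ln(x) + x - 2
x₀ = 0.85, x₁ = 1.91

Secant formula: x_{n+1} = x_n - f(x_n)(x_n - x_{n-1})/(f(x_n) - f(x_{n-1}))

Iteration 1:
  f(0.850000) = -1.312519
  f(1.910000) = 0.557103
  x_2 = 1.910000 - 0.557103×(1.910000 - 0.850000)/(0.557103 - (-1.312519))
       = 1.594145
Iteration 2:
  f(1.910000) = 0.557103
  f(1.594145) = 0.060483
  x_3 = 1.594145 - 0.060483×(1.594145 - 1.910000)/(0.060483 - 0.557103)
       = 1.555678
Iteration 3:
  f(1.594145) = 0.060483
  f(1.555678) = -0.002411
  x_4 = 1.555678 - (-0.002411)×(1.555678 - 1.594145)/(-0.002411 - 0.060483)
       = 1.557152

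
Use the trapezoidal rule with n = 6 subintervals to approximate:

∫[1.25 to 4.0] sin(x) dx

f(x) = sin(x)
a = 1.25, b = 4.0, n = 6
h = (b - a)/n = 0.458333

Trapezoidal rule: (h/2)[f(x₀) + 2f(x₁) + 2f(x₂) + ... + f(xₙ)]

x_0 = 1.2500, f(x_0) = 0.948985, coefficient = 1
x_1 = 1.7083, f(x_1) = 0.990557, coefficient = 2
x_2 = 2.1667, f(x_2) = 0.827660, coefficient = 2
x_3 = 2.6250, f(x_3) = 0.493920, coefficient = 2
x_4 = 3.0833, f(x_4) = 0.058226, coefficient = 2
x_5 = 3.5417, f(x_5) = -0.389487, coefficient = 2
x_6 = 4.0000, f(x_6) = -0.756802, coefficient = 1

I ≈ (0.458333/2) × 4.153937 = 0.951944
Exact value: 0.968966
Error: 0.017022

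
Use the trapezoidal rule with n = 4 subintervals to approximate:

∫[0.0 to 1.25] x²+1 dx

f(x) = x²+1
a = 0.0, b = 1.25, n = 4
h = (b - a)/n = 0.312500

Trapezoidal rule: (h/2)[f(x₀) + 2f(x₁) + 2f(x₂) + ... + f(xₙ)]

x_0 = 0.0000, f(x_0) = 1.000000, coefficient = 1
x_1 = 0.3125, f(x_1) = 1.097656, coefficient = 2
x_2 = 0.6250, f(x_2) = 1.390625, coefficient = 2
x_3 = 0.9375, f(x_3) = 1.878906, coefficient = 2
x_4 = 1.2500, f(x_4) = 2.562500, coefficient = 1

I ≈ (0.312500/2) × 12.296875 = 1.921387
Exact value: 1.901042
Error: 0.020345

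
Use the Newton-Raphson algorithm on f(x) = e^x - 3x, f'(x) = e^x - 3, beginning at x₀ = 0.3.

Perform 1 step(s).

f(x) = e^x - 3x
f'(x) = e^x - 3
x₀ = 0.3

Newton-Raphson formula: x_{n+1} = x_n - f(x_n)/f'(x_n)

Iteration 1:
  f(0.300000) = 0.449859
  f'(0.300000) = -1.650141
  x_1 = 0.300000 - 0.449859/(-1.650141) = 0.572618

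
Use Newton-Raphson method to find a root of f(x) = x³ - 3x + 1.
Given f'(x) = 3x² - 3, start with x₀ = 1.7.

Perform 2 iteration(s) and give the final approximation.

f(x) = x³ - 3x + 1
f'(x) = 3x² - 3
x₀ = 1.7

Newton-Raphson formula: x_{n+1} = x_n - f(x_n)/f'(x_n)

Iteration 1:
  f(1.700000) = 0.813000
  f'(1.700000) = 5.670000
  x_1 = 1.700000 - 0.813000/5.670000 = 1.556614
Iteration 2:
  f(1.556614) = 0.101906
  f'(1.556614) = 4.269139
  x_2 = 1.556614 - 0.101906/4.269139 = 1.532743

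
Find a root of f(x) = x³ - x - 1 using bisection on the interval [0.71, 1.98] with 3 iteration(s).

f(x) = x³ - x - 1
Initial interval: [0.71, 1.98]

Iteration 1:
  c_1 = (0.710000 + 1.980000)/2 = 1.345000
  f(c_1) = f(1.345000) = 0.088139
  f(a) × f(c) < 0, new interval: [0.710000, 1.345000]
Iteration 2:
  c_2 = (0.710000 + 1.345000)/2 = 1.027500
  f(c_2) = f(1.027500) = -0.942710
  f(a) × f(c) ≥ 0, new interval: [1.027500, 1.345000]
Iteration 3:
  c_3 = (1.027500 + 1.345000)/2 = 1.186250
  f(c_3) = f(1.186250) = -0.516972
  f(a) × f(c) ≥ 0, new interval: [1.186250, 1.345000]

After 3 iteration(s), the approximation is c_3 = 1.186250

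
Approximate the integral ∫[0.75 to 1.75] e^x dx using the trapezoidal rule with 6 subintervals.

f(x) = e^x
a = 0.75, b = 1.75, n = 6
h = (b - a)/n = 0.166667

Trapezoidal rule: (h/2)[f(x₀) + 2f(x₁) + 2f(x₂) + ... + f(xₙ)]

x_0 = 0.7500, f(x_0) = 2.117000, coefficient = 1
x_1 = 0.9167, f(x_1) = 2.500940, coefficient = 2
x_2 = 1.0833, f(x_2) = 2.954512, coefficient = 2
x_3 = 1.2500, f(x_3) = 3.490343, coefficient = 2
x_4 = 1.4167, f(x_4) = 4.123353, coefficient = 2
x_5 = 1.5833, f(x_5) = 4.871166, coefficient = 2
x_6 = 1.7500, f(x_6) = 5.754603, coefficient = 1

I ≈ (0.166667/2) × 43.752230 = 3.646019
Exact value: 3.637603
Error: 0.008416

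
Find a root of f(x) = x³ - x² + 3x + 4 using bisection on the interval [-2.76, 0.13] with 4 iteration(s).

f(x) = x³ - x² + 3x + 4
Initial interval: [-2.76, 0.13]

Iteration 1:
  c_1 = (-2.760000 + 0.130000)/2 = -1.315000
  f(c_1) = f(-1.315000) = -3.948156
  f(a) × f(c) ≥ 0, new interval: [-1.315000, 0.130000]
Iteration 2:
  c_2 = (-1.315000 + 0.130000)/2 = -0.592500
  f(c_2) = f(-0.592500) = 1.663443
  f(a) × f(c) < 0, new interval: [-1.315000, -0.592500]
Iteration 3:
  c_3 = (-1.315000 + (-0.592500))/2 = -0.953750
  f(c_3) = f(-0.953750) = -0.638457
  f(a) × f(c) ≥ 0, new interval: [-0.953750, -0.592500]
Iteration 4:
  c_4 = (-0.953750 + (-0.592500))/2 = -0.773125
  f(c_4) = f(-0.773125) = 0.620789
  f(a) × f(c) < 0, new interval: [-0.953750, -0.773125]

After 4 iteration(s), the approximation is c_4 = -0.773125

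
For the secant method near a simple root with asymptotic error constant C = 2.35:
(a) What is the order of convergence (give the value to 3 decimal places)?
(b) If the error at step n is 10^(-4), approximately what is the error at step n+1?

(a) Secant method has superlinear convergence with order φ = (1+√5)/2 ≈ 1.618.
    This means |e_{n+1}| ≈ C|e_n|^1.618.

(b) With |e_n| = 10^(-4) and C = 2.35:
    |e_{n+1}| ≈ 2.35 × (10^(-4))^1.618 = 2.35 × 10^(-6.47)

(a) ≈ 1.618 (golden ratio); (b) |e_{n+1}| ≈ 7.924e-07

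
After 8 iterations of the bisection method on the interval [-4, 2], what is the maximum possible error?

Bisection error bound: |error| ≤ (b-a)/2^n
|error| ≤ (2 - (-4))/2^8 = 6/2^8
|error| ≤ 0.0234375000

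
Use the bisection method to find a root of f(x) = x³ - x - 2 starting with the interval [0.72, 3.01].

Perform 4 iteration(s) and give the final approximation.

f(x) = x³ - x - 2
Initial interval: [0.72, 3.01]

Iteration 1:
  c_1 = (0.720000 + 3.010000)/2 = 1.865000
  f(c_1) = f(1.865000) = 2.621890
  f(a) × f(c) < 0, new interval: [0.720000, 1.865000]
Iteration 2:
  c_2 = (0.720000 + 1.865000)/2 = 1.292500
  f(c_2) = f(1.292500) = -1.133306
  f(a) × f(c) ≥ 0, new interval: [1.292500, 1.865000]
Iteration 3:
  c_3 = (1.292500 + 1.865000)/2 = 1.578750
  f(c_3) = f(1.578750) = 0.356208
  f(a) × f(c) < 0, new interval: [1.292500, 1.578750]
Iteration 4:
  c_4 = (1.292500 + 1.578750)/2 = 1.435625
  f(c_4) = f(1.435625) = -0.476774
  f(a) × f(c) ≥ 0, new interval: [1.435625, 1.578750]

After 4 iteration(s), the approximation is c_4 = 1.435625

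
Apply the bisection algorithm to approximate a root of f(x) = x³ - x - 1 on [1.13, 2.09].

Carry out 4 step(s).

f(x) = x³ - x - 1
Initial interval: [1.13, 2.09]

Iteration 1:
  c_1 = (1.130000 + 2.090000)/2 = 1.610000
  f(c_1) = f(1.610000) = 1.563281
  f(a) × f(c) < 0, new interval: [1.130000, 1.610000]
Iteration 2:
  c_2 = (1.130000 + 1.610000)/2 = 1.370000
  f(c_2) = f(1.370000) = 0.201353
  f(a) × f(c) < 0, new interval: [1.130000, 1.370000]
Iteration 3:
  c_3 = (1.130000 + 1.370000)/2 = 1.250000
  f(c_3) = f(1.250000) = -0.296875
  f(a) × f(c) ≥ 0, new interval: [1.250000, 1.370000]
Iteration 4:
  c_4 = (1.250000 + 1.370000)/2 = 1.310000
  f(c_4) = f(1.310000) = -0.061909
  f(a) × f(c) ≥ 0, new interval: [1.310000, 1.370000]

After 4 iteration(s), the approximation is c_4 = 1.310000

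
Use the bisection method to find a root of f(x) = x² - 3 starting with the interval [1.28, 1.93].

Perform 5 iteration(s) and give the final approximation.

f(x) = x² - 3
Initial interval: [1.28, 1.93]

Iteration 1:
  c_1 = (1.280000 + 1.930000)/2 = 1.605000
  f(c_1) = f(1.605000) = -0.423975
  f(a) × f(c) ≥ 0, new interval: [1.605000, 1.930000]
Iteration 2:
  c_2 = (1.605000 + 1.930000)/2 = 1.767500
  f(c_2) = f(1.767500) = 0.124056
  f(a) × f(c) < 0, new interval: [1.605000, 1.767500]
Iteration 3:
  c_3 = (1.605000 + 1.767500)/2 = 1.686250
  f(c_3) = f(1.686250) = -0.156561
  f(a) × f(c) ≥ 0, new interval: [1.686250, 1.767500]
Iteration 4:
  c_4 = (1.686250 + 1.767500)/2 = 1.726875
  f(c_4) = f(1.726875) = -0.017903
  f(a) × f(c) ≥ 0, new interval: [1.726875, 1.767500]
Iteration 5:
  c_5 = (1.726875 + 1.767500)/2 = 1.747188
  f(c_5) = f(1.747188) = 0.052664
  f(a) × f(c) < 0, new interval: [1.726875, 1.747188]

After 5 iteration(s), the approximation is c_5 = 1.747188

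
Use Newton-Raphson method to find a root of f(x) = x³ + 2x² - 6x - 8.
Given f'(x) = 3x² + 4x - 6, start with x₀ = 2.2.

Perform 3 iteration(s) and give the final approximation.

f(x) = x³ + 2x² - 6x - 8
f'(x) = 3x² + 4x - 6
x₀ = 2.2

Newton-Raphson formula: x_{n+1} = x_n - f(x_n)/f'(x_n)

Iteration 1:
  f(2.200000) = -0.872000
  f'(2.200000) = 17.320000
  x_1 = 2.200000 - (-0.872000)/17.320000 = 2.250346
Iteration 2:
  f(2.250346) = 0.021927
  f'(2.250346) = 18.193563
  x_2 = 2.250346 - 0.021927/18.193563 = 2.249141
Iteration 3:
  f(2.249141) = 0.000013
  f'(2.249141) = 18.172474
  x_3 = 2.249141 - 0.000013/18.172474 = 2.249141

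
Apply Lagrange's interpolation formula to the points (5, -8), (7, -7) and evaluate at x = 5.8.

Lagrange interpolation formula:
P(x) = Σ yᵢ × Lᵢ(x)
where Lᵢ(x) = Π_{j≠i} (x - xⱼ)/(xᵢ - xⱼ)

L_0(5.8) = (5.8 - 7)/(5 - 7) = 0.600000
L_1(5.8) = (5.8 - 5)/(7 - 5) = 0.400000

P(5.8) = (-8)×L_0(5.8) + (-7)×L_1(5.8)
P(5.8) = -7.600000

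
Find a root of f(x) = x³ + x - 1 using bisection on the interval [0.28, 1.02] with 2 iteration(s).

f(x) = x³ + x - 1
Initial interval: [0.28, 1.02]

Iteration 1:
  c_1 = (0.280000 + 1.020000)/2 = 0.650000
  f(c_1) = f(0.650000) = -0.075375
  f(a) × f(c) ≥ 0, new interval: [0.650000, 1.020000]
Iteration 2:
  c_2 = (0.650000 + 1.020000)/2 = 0.835000
  f(c_2) = f(0.835000) = 0.417183
  f(a) × f(c) < 0, new interval: [0.650000, 0.835000]

After 2 iteration(s), the approximation is c_2 = 0.835000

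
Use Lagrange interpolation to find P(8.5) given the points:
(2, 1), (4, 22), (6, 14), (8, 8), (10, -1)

Lagrange interpolation formula:
P(x) = Σ yᵢ × Lᵢ(x)
where Lᵢ(x) = Π_{j≠i} (x - xⱼ)/(xᵢ - xⱼ)

L_0(8.5) = (8.5 - 4)/(2 - 4) × (8.5 - 6)/(2 - 6) × (8.5 - 8)/(2 - 8) × (8.5 - 10)/(2 - 10) = -0.021973
L_1(8.5) = (8.5 - 2)/(4 - 2) × (8.5 - 6)/(4 - 6) × (8.5 - 8)/(4 - 8) × (8.5 - 10)/(4 - 10) = 0.126953
L_2(8.5) = (8.5 - 2)/(6 - 2) × (8.5 - 4)/(6 - 4) × (8.5 - 8)/(6 - 8) × (8.5 - 10)/(6 - 10) = -0.342773
L_3(8.5) = (8.5 - 2)/(8 - 2) × (8.5 - 4)/(8 - 4) × (8.5 - 6)/(8 - 6) × (8.5 - 10)/(8 - 10) = 1.142578
L_4(8.5) = (8.5 - 2)/(10 - 2) × (8.5 - 4)/(10 - 4) × (8.5 - 6)/(10 - 6) × (8.5 - 8)/(10 - 8) = 0.095215

P(8.5) = 1×L_0(8.5) + 22×L_1(8.5) + 14×L_2(8.5) + 8×L_3(8.5) + (-1)×L_4(8.5)
P(8.5) = 7.017578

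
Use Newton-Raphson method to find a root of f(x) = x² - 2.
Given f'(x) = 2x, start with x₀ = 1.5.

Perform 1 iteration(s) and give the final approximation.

f(x) = x² - 2
f'(x) = 2x
x₀ = 1.5

Newton-Raphson formula: x_{n+1} = x_n - f(x_n)/f'(x_n)

Iteration 1:
  f(1.500000) = 0.250000
  f'(1.500000) = 3.000000
  x_1 = 1.500000 - 0.250000/3.000000 = 1.416667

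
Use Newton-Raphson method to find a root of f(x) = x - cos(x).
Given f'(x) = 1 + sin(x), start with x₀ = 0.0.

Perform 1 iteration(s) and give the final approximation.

f(x) = x - cos(x)
f'(x) = 1 + sin(x)
x₀ = 0.0

Newton-Raphson formula: x_{n+1} = x_n - f(x_n)/f'(x_n)

Iteration 1:
  f(0.000000) = -1.000000
  f'(0.000000) = 1.000000
  x_1 = 0.000000 - (-1.000000)/1.000000 = 1.000000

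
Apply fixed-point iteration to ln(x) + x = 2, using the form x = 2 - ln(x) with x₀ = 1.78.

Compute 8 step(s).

Equation: ln(x) + x = 2
Fixed-point form: x = 2 - ln(x)
x₀ = 1.78

x_1 = g(1.780000) = 1.423387
x_2 = g(1.423387) = 1.646961
x_3 = g(1.646961) = 1.501068
x_4 = g(1.501068) = 1.593823
x_5 = g(1.593823) = 1.533864
x_6 = g(1.533864) = 1.572210
x_7 = g(1.572210) = 1.547518
x_8 = g(1.547518) = 1.563348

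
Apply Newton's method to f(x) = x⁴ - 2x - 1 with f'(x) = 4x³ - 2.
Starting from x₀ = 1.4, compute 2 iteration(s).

f(x) = x⁴ - 2x - 1
f'(x) = 4x³ - 2
x₀ = 1.4

Newton-Raphson formula: x_{n+1} = x_n - f(x_n)/f'(x_n)

Iteration 1:
  f(1.400000) = 0.041600
  f'(1.400000) = 8.976000
  x_1 = 1.400000 - 0.041600/8.976000 = 1.395365
Iteration 2:
  f(1.395365) = 0.000252
  f'(1.395365) = 8.867355
  x_2 = 1.395365 - 0.000252/8.867355 = 1.395337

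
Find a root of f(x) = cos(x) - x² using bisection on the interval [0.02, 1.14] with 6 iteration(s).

f(x) = cos(x) - x²
Initial interval: [0.02, 1.14]

Iteration 1:
  c_1 = (0.020000 + 1.140000)/2 = 0.580000
  f(c_1) = f(0.580000) = 0.500063
  f(a) × f(c) ≥ 0, new interval: [0.580000, 1.140000]
Iteration 2:
  c_2 = (0.580000 + 1.140000)/2 = 0.860000
  f(c_2) = f(0.860000) = -0.087163
  f(a) × f(c) < 0, new interval: [0.580000, 0.860000]
Iteration 3:
  c_3 = (0.580000 + 0.860000)/2 = 0.720000
  f(c_3) = f(0.720000) = 0.233406
  f(a) × f(c) ≥ 0, new interval: [0.720000, 0.860000]
Iteration 4:
  c_4 = (0.720000 + 0.860000)/2 = 0.790000
  f(c_4) = f(0.790000) = 0.079745
  f(a) × f(c) ≥ 0, new interval: [0.790000, 0.860000]
Iteration 5:
  c_5 = (0.790000 + 0.860000)/2 = 0.825000
  f(c_5) = f(0.825000) = -0.002068
  f(a) × f(c) < 0, new interval: [0.790000, 0.825000]
Iteration 6:
  c_6 = (0.790000 + 0.825000)/2 = 0.807500
  f(c_6) = f(0.807500) = 0.039251
  f(a) × f(c) ≥ 0, new interval: [0.807500, 0.825000]

After 6 iteration(s), the approximation is c_6 = 0.807500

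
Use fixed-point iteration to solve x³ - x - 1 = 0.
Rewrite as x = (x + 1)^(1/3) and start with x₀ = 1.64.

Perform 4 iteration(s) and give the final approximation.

Equation: x³ - x - 1 = 0
Fixed-point form: x = (x + 1)^(1/3)
x₀ = 1.64

x_1 = g(1.640000) = 1.382085
x_2 = g(1.382085) = 1.335526
x_3 = g(1.335526) = 1.326768
x_4 = g(1.326768) = 1.325107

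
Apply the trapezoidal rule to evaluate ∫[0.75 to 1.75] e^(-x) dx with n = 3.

f(x) = e^(-x)
a = 0.75, b = 1.75, n = 3
h = (b - a)/n = 0.333333

Trapezoidal rule: (h/2)[f(x₀) + 2f(x₁) + 2f(x₂) + ... + f(xₙ)]

x_0 = 0.7500, f(x_0) = 0.472367, coefficient = 1
x_1 = 1.0833, f(x_1) = 0.338465, coefficient = 2
x_2 = 1.4167, f(x_2) = 0.242521, coefficient = 2
x_3 = 1.7500, f(x_3) = 0.173774, coefficient = 1

I ≈ (0.333333/2) × 1.808113 = 0.301352
Exact value: 0.298593
Error: 0.002760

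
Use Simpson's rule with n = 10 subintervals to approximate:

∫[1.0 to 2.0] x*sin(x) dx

f(x) = x*sin(x)
a = 1.0, b = 2.0, n = 10
h = (b - a)/n = 0.100000

Simpson's rule: (h/3)[f(x₀) + 4f(x₁) + 2f(x₂) + ... + f(xₙ)]

x_0 = 1.0000, f(x_0) = 0.841471, coefficient = 1
x_1 = 1.1000, f(x_1) = 0.980328, coefficient = 4
x_2 = 1.2000, f(x_2) = 1.118447, coefficient = 2
x_3 = 1.3000, f(x_3) = 1.252626, coefficient = 4
x_4 = 1.4000, f(x_4) = 1.379630, coefficient = 2
x_5 = 1.5000, f(x_5) = 1.496242, coefficient = 4
x_6 = 1.6000, f(x_6) = 1.599318, coefficient = 2
x_7 = 1.7000, f(x_7) = 1.685830, coefficient = 4
x_8 = 1.8000, f(x_8) = 1.752926, coefficient = 2
x_9 = 1.9000, f(x_9) = 1.797970, coefficient = 4
x_10 = 2.0000, f(x_10) = 1.818595, coefficient = 1

I ≈ (0.100000/3) × 43.212692 = 1.440423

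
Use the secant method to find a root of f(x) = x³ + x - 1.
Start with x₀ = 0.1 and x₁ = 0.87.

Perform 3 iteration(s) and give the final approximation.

f(x) = x³ + x - 1
x₀ = 0.1, x₁ = 0.87

Secant formula: x_{n+1} = x_n - f(x_n)(x_n - x_{n-1})/(f(x_n) - f(x_{n-1}))

Iteration 1:
  f(0.100000) = -0.899000
  f(0.870000) = 0.528503
  x_2 = 0.870000 - 0.528503×(0.870000 - 0.100000)/(0.528503 - (-0.899000))
       = 0.584924
Iteration 2:
  f(0.870000) = 0.528503
  f(0.584924) = -0.214953
  x_3 = 0.584924 - (-0.214953)×(0.584924 - 0.870000)/(-0.214953 - 0.528503)
       = 0.667347
Iteration 3:
  f(0.584924) = -0.214953
  f(0.667347) = -0.035449
  x_4 = 0.667347 - (-0.035449)×(0.667347 - 0.584924)/(-0.035449 - (-0.214953))
       = 0.683624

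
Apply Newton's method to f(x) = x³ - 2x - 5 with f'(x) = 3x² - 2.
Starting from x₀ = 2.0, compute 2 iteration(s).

f(x) = x³ - 2x - 5
f'(x) = 3x² - 2
x₀ = 2.0

Newton-Raphson formula: x_{n+1} = x_n - f(x_n)/f'(x_n)

Iteration 1:
  f(2.000000) = -1.000000
  f'(2.000000) = 10.000000
  x_1 = 2.000000 - (-1.000000)/10.000000 = 2.100000
Iteration 2:
  f(2.100000) = 0.061000
  f'(2.100000) = 11.230000
  x_2 = 2.100000 - 0.061000/11.230000 = 2.094568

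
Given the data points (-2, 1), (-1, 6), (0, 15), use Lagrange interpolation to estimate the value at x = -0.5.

Lagrange interpolation formula:
P(x) = Σ yᵢ × Lᵢ(x)
where Lᵢ(x) = Π_{j≠i} (x - xⱼ)/(xᵢ - xⱼ)

L_0(-0.5) = (-0.5 - (-1))/(-2 - (-1)) × (-0.5 - 0)/(-2 - 0) = -0.125000
L_1(-0.5) = (-0.5 - (-2))/(-1 - (-2)) × (-0.5 - 0)/(-1 - 0) = 0.750000
L_2(-0.5) = (-0.5 - (-2))/(0 - (-2)) × (-0.5 - (-1))/(0 - (-1)) = 0.375000

P(-0.5) = 1×L_0(-0.5) + 6×L_1(-0.5) + 15×L_2(-0.5)
P(-0.5) = 10.000000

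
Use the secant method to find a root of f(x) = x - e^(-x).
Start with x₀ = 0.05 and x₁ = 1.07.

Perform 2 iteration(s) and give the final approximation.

f(x) = x - e^(-x)
x₀ = 0.05, x₁ = 1.07

Secant formula: x_{n+1} = x_n - f(x_n)(x_n - x_{n-1})/(f(x_n) - f(x_{n-1}))

Iteration 1:
  f(0.050000) = -0.901229
  f(1.070000) = 0.726991
  x_2 = 1.070000 - 0.726991×(1.070000 - 0.050000)/(0.726991 - (-0.901229))
       = 0.614576
Iteration 2:
  f(1.070000) = 0.726991
  f(0.614576) = 0.073705
  x_3 = 0.614576 - 0.073705×(0.614576 - 1.070000)/(0.073705 - 0.726991)
       = 0.563194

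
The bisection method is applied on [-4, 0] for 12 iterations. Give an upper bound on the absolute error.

Bisection error bound: |error| ≤ (b-a)/2^n
|error| ≤ (0 - (-4))/2^12 = 4/2^12
|error| ≤ 0.0009765625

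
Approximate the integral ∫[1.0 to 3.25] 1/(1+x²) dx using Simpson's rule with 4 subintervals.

f(x) = 1/(1+x²)
a = 1.0, b = 3.25, n = 4
h = (b - a)/n = 0.562500

Simpson's rule: (h/3)[f(x₀) + 4f(x₁) + 2f(x₂) + ... + f(xₙ)]

x_0 = 1.0000, f(x_0) = 0.500000, coefficient = 1
x_1 = 1.5625, f(x_1) = 0.290579, coefficient = 4
x_2 = 2.1250, f(x_2) = 0.181303, coefficient = 2
x_3 = 2.6875, f(x_3) = 0.121615, coefficient = 4
x_4 = 3.2500, f(x_4) = 0.086486, coefficient = 1

I ≈ (0.562500/3) × 2.597869 = 0.487100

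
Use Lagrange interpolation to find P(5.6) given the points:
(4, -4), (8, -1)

Lagrange interpolation formula:
P(x) = Σ yᵢ × Lᵢ(x)
where Lᵢ(x) = Π_{j≠i} (x - xⱼ)/(xᵢ - xⱼ)

L_0(5.6) = (5.6 - 8)/(4 - 8) = 0.600000
L_1(5.6) = (5.6 - 4)/(8 - 4) = 0.400000

P(5.6) = (-4)×L_0(5.6) + (-1)×L_1(5.6)
P(5.6) = -2.800000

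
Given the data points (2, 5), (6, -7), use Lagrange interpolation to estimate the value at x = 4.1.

Lagrange interpolation formula:
P(x) = Σ yᵢ × Lᵢ(x)
where Lᵢ(x) = Π_{j≠i} (x - xⱼ)/(xᵢ - xⱼ)

L_0(4.1) = (4.1 - 6)/(2 - 6) = 0.475000
L_1(4.1) = (4.1 - 2)/(6 - 2) = 0.525000

P(4.1) = 5×L_0(4.1) + (-7)×L_1(4.1)
P(4.1) = -1.300000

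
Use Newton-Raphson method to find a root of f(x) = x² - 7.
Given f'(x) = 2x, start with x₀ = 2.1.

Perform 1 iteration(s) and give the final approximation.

f(x) = x² - 7
f'(x) = 2x
x₀ = 2.1

Newton-Raphson formula: x_{n+1} = x_n - f(x_n)/f'(x_n)

Iteration 1:
  f(2.100000) = -2.590000
  f'(2.100000) = 4.200000
  x_1 = 2.100000 - (-2.590000)/4.200000 = 2.716667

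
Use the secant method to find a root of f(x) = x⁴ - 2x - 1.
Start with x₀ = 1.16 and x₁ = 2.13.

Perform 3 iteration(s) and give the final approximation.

f(x) = x⁴ - 2x - 1
x₀ = 1.16, x₁ = 2.13

Secant formula: x_{n+1} = x_n - f(x_n)(x_n - x_{n-1})/(f(x_n) - f(x_{n-1}))

Iteration 1:
  f(1.160000) = -1.509361
  f(2.130000) = 15.323462
  x_2 = 2.130000 - 15.323462×(2.130000 - 1.160000)/(15.323462 - (-1.509361))
       = 1.246978
Iteration 2:
  f(2.130000) = 15.323462
  f(1.246978) = -1.076075
  x_3 = 1.246978 - (-1.076075)×(1.246978 - 2.130000)/(-1.076075 - 15.323462)
       = 1.304918
Iteration 3:
  f(1.246978) = -1.076075
  f(1.304918) = -0.710269
  x_4 = 1.304918 - (-0.710269)×(1.304918 - 1.246978)/(-0.710269 - (-1.076075))
       = 1.417419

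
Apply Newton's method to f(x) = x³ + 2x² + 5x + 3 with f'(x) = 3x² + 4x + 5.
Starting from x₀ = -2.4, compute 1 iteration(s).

f(x) = x³ + 2x² + 5x + 3
f'(x) = 3x² + 4x + 5
x₀ = -2.4

Newton-Raphson formula: x_{n+1} = x_n - f(x_n)/f'(x_n)

Iteration 1:
  f(-2.400000) = -11.304000
  f'(-2.400000) = 12.680000
  x_1 = -2.400000 - (-11.304000)/12.680000 = -1.508517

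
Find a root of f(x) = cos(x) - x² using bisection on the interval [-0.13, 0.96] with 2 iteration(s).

f(x) = cos(x) - x²
Initial interval: [-0.13, 0.96]

Iteration 1:
  c_1 = (-0.130000 + 0.960000)/2 = 0.415000
  f(c_1) = f(0.415000) = 0.742891
  f(a) × f(c) ≥ 0, new interval: [0.415000, 0.960000]
Iteration 2:
  c_2 = (0.415000 + 0.960000)/2 = 0.687500
  f(c_2) = f(0.687500) = 0.300179
  f(a) × f(c) ≥ 0, new interval: [0.687500, 0.960000]

After 2 iteration(s), the approximation is c_2 = 0.687500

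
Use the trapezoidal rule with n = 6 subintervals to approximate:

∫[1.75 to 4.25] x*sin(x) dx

f(x) = x*sin(x)
a = 1.75, b = 4.25, n = 6
h = (b - a)/n = 0.416667

Trapezoidal rule: (h/2)[f(x₀) + 2f(x₁) + 2f(x₂) + ... + f(xₙ)]

x_0 = 1.7500, f(x_0) = 1.721975, coefficient = 1
x_1 = 2.1667, f(x_1) = 1.793264, coefficient = 2
x_2 = 2.5833, f(x_2) = 1.368419, coefficient = 2
x_3 = 3.0000, f(x_3) = 0.423360, coefficient = 2
x_4 = 3.4167, f(x_4) = -0.928029, coefficient = 2
x_5 = 3.8333, f(x_5) = -2.445202, coefficient = 2
x_6 = 4.2500, f(x_6) = -3.803705, coefficient = 1

I ≈ (0.416667/2) × -1.658104 = -0.345438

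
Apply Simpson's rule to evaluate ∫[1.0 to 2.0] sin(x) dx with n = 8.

f(x) = sin(x)
a = 1.0, b = 2.0, n = 8
h = (b - a)/n = 0.125000

Simpson's rule: (h/3)[f(x₀) + 4f(x₁) + 2f(x₂) + ... + f(xₙ)]

x_0 = 1.0000, f(x_0) = 0.841471, coefficient = 1
x_1 = 1.1250, f(x_1) = 0.902268, coefficient = 4
x_2 = 1.2500, f(x_2) = 0.948985, coefficient = 2
x_3 = 1.3750, f(x_3) = 0.980893, coefficient = 4
x_4 = 1.5000, f(x_4) = 0.997495, coefficient = 2
x_5 = 1.6250, f(x_5) = 0.998531, coefficient = 4
x_6 = 1.7500, f(x_6) = 0.983986, coefficient = 2
x_7 = 1.8750, f(x_7) = 0.954086, coefficient = 4
x_8 = 2.0000, f(x_8) = 0.909297, coefficient = 1

I ≈ (0.125000/3) × 22.954811 = 0.956450
Exact value: 0.956449
Error: 0.000001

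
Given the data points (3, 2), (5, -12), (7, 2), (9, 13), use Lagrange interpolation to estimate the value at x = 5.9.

Lagrange interpolation formula:
P(x) = Σ yᵢ × Lᵢ(x)
where Lᵢ(x) = Π_{j≠i} (x - xⱼ)/(xᵢ - xⱼ)

L_0(5.9) = (5.9 - 5)/(3 - 5) × (5.9 - 7)/(3 - 7) × (5.9 - 9)/(3 - 9) = -0.063937
L_1(5.9) = (5.9 - 3)/(5 - 3) × (5.9 - 7)/(5 - 7) × (5.9 - 9)/(5 - 9) = 0.618062
L_2(5.9) = (5.9 - 3)/(7 - 3) × (5.9 - 5)/(7 - 5) × (5.9 - 9)/(7 - 9) = 0.505688
L_3(5.9) = (5.9 - 3)/(9 - 3) × (5.9 - 5)/(9 - 5) × (5.9 - 7)/(9 - 7) = -0.059813

P(5.9) = 2×L_0(5.9) + (-12)×L_1(5.9) + 2×L_2(5.9) + 13×L_3(5.9)
P(5.9) = -7.310812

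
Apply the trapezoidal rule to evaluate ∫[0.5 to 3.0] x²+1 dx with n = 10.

f(x) = x²+1
a = 0.5, b = 3.0, n = 10
h = (b - a)/n = 0.250000

Trapezoidal rule: (h/2)[f(x₀) + 2f(x₁) + 2f(x₂) + ... + f(xₙ)]

x_0 = 0.5000, f(x_0) = 1.250000, coefficient = 1
x_1 = 0.7500, f(x_1) = 1.562500, coefficient = 2
x_2 = 1.0000, f(x_2) = 2.000000, coefficient = 2
x_3 = 1.2500, f(x_3) = 2.562500, coefficient = 2
x_4 = 1.5000, f(x_4) = 3.250000, coefficient = 2
x_5 = 1.7500, f(x_5) = 4.062500, coefficient = 2
x_6 = 2.0000, f(x_6) = 5.000000, coefficient = 2
x_7 = 2.2500, f(x_7) = 6.062500, coefficient = 2
x_8 = 2.5000, f(x_8) = 7.250000, coefficient = 2
x_9 = 2.7500, f(x_9) = 8.562500, coefficient = 2
x_10 = 3.0000, f(x_10) = 10.000000, coefficient = 1

I ≈ (0.250000/2) × 91.875000 = 11.484375
Exact value: 11.458333
Error: 0.026042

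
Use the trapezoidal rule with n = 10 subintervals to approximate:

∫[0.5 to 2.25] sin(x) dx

f(x) = sin(x)
a = 0.5, b = 2.25, n = 10
h = (b - a)/n = 0.175000

Trapezoidal rule: (h/2)[f(x₀) + 2f(x₁) + 2f(x₂) + ... + f(xₙ)]

x_0 = 0.5000, f(x_0) = 0.479426, coefficient = 1
x_1 = 0.6750, f(x_1) = 0.624897, coefficient = 2
x_2 = 0.8500, f(x_2) = 0.751280, coefficient = 2
x_3 = 1.0250, f(x_3) = 0.854714, coefficient = 2
x_4 = 1.2000, f(x_4) = 0.932039, coefficient = 2
x_5 = 1.3750, f(x_5) = 0.980893, coefficient = 2
x_6 = 1.5500, f(x_6) = 0.999784, coefficient = 2
x_7 = 1.7250, f(x_7) = 0.988134, coefficient = 2
x_8 = 1.9000, f(x_8) = 0.946300, coefficient = 2
x_9 = 2.0750, f(x_9) = 0.875559, coefficient = 2
x_10 = 2.2500, f(x_10) = 0.778073, coefficient = 1

I ≈ (0.175000/2) × 17.164702 = 1.501911
Exact value: 1.505756
Error: 0.003845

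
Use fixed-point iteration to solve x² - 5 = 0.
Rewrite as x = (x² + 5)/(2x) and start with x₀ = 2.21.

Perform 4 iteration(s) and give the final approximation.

Equation: x² - 5 = 0
Fixed-point form: x = (x² + 5)/(2x)
x₀ = 2.21

x_1 = g(2.210000) = 2.236222
x_2 = g(2.236222) = 2.236068
x_3 = g(2.236068) = 2.236068
x_4 = g(2.236068) = 2.236068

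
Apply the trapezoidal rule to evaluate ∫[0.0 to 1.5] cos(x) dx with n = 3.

f(x) = cos(x)
a = 0.0, b = 1.5, n = 3
h = (b - a)/n = 0.500000

Trapezoidal rule: (h/2)[f(x₀) + 2f(x₁) + 2f(x₂) + ... + f(xₙ)]

x_0 = 0.0000, f(x_0) = 1.000000, coefficient = 1
x_1 = 0.5000, f(x_1) = 0.877583, coefficient = 2
x_2 = 1.0000, f(x_2) = 0.540302, coefficient = 2
x_3 = 1.5000, f(x_3) = 0.070737, coefficient = 1

I ≈ (0.500000/2) × 3.906507 = 0.976627
Exact value: 0.997495
Error: 0.020868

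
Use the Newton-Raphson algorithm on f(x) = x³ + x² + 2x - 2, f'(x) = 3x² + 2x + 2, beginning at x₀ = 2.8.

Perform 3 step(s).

f(x) = x³ + x² + 2x - 2
f'(x) = 3x² + 2x + 2
x₀ = 2.8

Newton-Raphson formula: x_{n+1} = x_n - f(x_n)/f'(x_n)

Iteration 1:
  f(2.800000) = 33.392000
  f'(2.800000) = 31.120000
  x_1 = 2.800000 - 33.392000/31.120000 = 1.726992
Iteration 2:
  f(1.726992) = 9.587246
  f'(1.726992) = 14.401492
  x_2 = 1.726992 - 9.587246/14.401492 = 1.061280
Iteration 3:
  f(1.061280) = 2.444213
  f'(1.061280) = 7.501508
  x_3 = 1.061280 - 2.444213/7.501508 = 0.735451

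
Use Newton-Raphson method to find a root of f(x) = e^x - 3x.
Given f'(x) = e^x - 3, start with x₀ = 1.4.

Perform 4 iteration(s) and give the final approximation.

f(x) = e^x - 3x
f'(x) = e^x - 3
x₀ = 1.4

Newton-Raphson formula: x_{n+1} = x_n - f(x_n)/f'(x_n)

Iteration 1:
  f(1.400000) = -0.144800
  f'(1.400000) = 1.055200
  x_1 = 1.400000 - (-0.144800)/1.055200 = 1.537225
Iteration 2:
  f(1.537225) = 0.039989
  f'(1.537225) = 1.651665
  x_2 = 1.537225 - 0.039989/1.651665 = 1.513014
Iteration 3:
  f(1.513014) = 0.001352
  f'(1.513014) = 1.540394
  x_3 = 1.513014 - 0.001352/1.540394 = 1.512136
Iteration 4:
  f(1.512136) = 0.000002
  f'(1.512136) = 1.536409
  x_4 = 1.512136 - 0.000002/1.536409 = 1.512135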